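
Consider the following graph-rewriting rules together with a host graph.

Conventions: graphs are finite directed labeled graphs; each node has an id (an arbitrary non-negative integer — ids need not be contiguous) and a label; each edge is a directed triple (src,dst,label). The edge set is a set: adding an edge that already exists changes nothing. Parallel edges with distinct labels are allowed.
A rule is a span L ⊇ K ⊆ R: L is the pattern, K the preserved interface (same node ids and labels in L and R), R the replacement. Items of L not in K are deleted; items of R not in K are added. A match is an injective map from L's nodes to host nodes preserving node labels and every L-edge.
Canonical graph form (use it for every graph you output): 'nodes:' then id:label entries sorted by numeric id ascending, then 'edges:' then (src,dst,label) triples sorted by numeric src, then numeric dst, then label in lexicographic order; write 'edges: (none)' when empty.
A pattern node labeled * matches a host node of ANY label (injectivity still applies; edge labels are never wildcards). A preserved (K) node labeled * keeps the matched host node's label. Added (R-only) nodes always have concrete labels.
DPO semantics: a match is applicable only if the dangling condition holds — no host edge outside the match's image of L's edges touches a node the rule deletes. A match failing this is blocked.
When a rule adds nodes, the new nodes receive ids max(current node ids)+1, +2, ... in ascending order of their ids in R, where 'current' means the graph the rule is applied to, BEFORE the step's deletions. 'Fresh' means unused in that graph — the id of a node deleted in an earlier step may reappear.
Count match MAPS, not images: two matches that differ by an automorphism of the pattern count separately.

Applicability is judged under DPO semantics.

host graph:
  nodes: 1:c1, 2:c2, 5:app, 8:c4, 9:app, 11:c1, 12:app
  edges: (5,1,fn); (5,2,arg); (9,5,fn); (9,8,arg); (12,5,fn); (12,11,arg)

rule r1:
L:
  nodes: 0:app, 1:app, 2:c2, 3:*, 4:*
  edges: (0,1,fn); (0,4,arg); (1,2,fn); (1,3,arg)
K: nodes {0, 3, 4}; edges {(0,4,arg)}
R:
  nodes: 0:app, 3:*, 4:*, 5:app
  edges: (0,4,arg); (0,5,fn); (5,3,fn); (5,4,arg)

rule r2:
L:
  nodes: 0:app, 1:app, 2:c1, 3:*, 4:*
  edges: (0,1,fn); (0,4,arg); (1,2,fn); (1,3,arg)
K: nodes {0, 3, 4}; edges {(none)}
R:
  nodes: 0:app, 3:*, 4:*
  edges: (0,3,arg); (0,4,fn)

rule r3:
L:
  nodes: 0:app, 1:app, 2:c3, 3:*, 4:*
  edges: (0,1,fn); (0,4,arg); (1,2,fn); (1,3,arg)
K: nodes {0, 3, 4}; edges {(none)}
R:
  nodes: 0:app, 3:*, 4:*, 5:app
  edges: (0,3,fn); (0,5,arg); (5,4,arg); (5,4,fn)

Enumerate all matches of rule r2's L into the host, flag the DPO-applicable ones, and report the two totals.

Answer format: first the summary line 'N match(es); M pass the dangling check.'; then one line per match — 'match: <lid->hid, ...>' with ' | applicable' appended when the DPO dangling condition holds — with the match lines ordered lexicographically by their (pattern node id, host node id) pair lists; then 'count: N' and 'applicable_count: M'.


2 match(es); 0 pass the dangling check.
match: 0->9, 1->5, 2->1, 3->2, 4->8
match: 0->12, 1->5, 2->1, 3->2, 4->11
count: 2
applicable_count: 0


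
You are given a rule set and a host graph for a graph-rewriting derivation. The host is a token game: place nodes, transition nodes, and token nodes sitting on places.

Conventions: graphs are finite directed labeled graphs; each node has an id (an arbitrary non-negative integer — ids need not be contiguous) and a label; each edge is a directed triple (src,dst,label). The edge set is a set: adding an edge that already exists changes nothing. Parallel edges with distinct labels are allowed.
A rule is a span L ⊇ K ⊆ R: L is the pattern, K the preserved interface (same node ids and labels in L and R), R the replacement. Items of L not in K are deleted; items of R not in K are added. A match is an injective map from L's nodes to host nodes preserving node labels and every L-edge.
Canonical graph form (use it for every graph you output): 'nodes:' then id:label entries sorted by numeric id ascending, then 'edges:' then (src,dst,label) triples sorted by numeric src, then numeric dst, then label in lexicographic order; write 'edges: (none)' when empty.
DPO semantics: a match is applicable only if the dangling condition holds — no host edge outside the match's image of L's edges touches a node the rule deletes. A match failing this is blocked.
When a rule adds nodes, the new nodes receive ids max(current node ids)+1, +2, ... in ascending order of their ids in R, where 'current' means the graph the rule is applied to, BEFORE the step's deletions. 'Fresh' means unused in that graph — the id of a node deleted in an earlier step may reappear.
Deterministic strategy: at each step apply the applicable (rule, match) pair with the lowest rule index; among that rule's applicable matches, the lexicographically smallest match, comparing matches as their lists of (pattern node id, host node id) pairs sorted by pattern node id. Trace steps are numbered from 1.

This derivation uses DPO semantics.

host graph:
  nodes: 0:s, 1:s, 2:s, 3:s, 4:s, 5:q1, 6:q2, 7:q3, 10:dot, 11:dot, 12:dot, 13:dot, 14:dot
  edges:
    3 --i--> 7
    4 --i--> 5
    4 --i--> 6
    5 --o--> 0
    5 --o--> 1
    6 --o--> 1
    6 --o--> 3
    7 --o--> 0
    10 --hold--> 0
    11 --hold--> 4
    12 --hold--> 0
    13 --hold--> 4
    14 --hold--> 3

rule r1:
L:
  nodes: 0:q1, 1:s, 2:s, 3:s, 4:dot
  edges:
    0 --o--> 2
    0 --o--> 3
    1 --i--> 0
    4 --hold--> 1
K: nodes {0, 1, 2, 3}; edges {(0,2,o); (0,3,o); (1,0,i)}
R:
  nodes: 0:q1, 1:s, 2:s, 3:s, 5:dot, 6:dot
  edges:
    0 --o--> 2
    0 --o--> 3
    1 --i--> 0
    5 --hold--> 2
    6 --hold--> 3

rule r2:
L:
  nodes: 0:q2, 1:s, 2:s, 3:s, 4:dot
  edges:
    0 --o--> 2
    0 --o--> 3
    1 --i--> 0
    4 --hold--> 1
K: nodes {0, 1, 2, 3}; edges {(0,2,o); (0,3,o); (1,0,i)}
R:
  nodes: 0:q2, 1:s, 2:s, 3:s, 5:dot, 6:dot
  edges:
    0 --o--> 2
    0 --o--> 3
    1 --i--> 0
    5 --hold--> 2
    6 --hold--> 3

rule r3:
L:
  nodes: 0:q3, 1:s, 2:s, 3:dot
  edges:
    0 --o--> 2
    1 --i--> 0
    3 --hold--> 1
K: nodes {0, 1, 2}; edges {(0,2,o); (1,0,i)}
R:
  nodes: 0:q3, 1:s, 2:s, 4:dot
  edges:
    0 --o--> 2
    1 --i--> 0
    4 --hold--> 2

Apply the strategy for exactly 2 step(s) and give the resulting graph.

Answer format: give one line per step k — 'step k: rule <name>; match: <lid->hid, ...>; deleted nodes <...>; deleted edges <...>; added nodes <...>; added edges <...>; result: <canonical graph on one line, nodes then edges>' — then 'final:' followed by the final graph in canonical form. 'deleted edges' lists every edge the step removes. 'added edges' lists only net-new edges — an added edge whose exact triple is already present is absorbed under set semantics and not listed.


step 1: rule r1; match: 0->5, 1->4, 2->0, 3->1, 4->11; deleted nodes 11; deleted edges (11,4,hold); added nodes 15, 16; added edges (15,0,hold); (16,1,hold); result: nodes: 0:s, 1:s, 2:s, 3:s, 4:s, 5:q1, 6:q2, 7:q3, 10:dot, 12:dot, 13:dot, 14:dot, 15:dot, 16:dot edges: (3,7,i); (4,5,i); (4,6,i); (5,0,o); (5,1,o); (6,1,o); (6,3,o); (7,0,o); (10,0,hold); (12,0,hold); (13,4,hold); (14,3,hold); (15,0,hold); (16,1,hold)
step 2: rule r1; match: 0->5, 1->4, 2->0, 3->1, 4->13; deleted nodes 13; deleted edges (13,4,hold); added nodes 17, 18; added edges (17,0,hold); (18,1,hold); result: nodes: 0:s, 1:s, 2:s, 3:s, 4:s, 5:q1, 6:q2, 7:q3, 10:dot, 12:dot, 14:dot, 15:dot, 16:dot, 17:dot, 18:dot edges: (3,7,i); (4,5,i); (4,6,i); (5,0,o); (5,1,o); (6,1,o); (6,3,o); (7,0,o); (10,0,hold); (12,0,hold); (14,3,hold); (15,0,hold); (16,1,hold); (17,0,hold); (18,1,hold)
final:
nodes: 0:s, 1:s, 2:s, 3:s, 4:s, 5:q1, 6:q2, 7:q3, 10:dot, 12:dot, 14:dot, 15:dot, 16:dot, 17:dot, 18:dot
edges: (3,7,i); (4,5,i); (4,6,i); (5,0,o); (5,1,o); (6,1,o); (6,3,o); (7,0,o); (10,0,hold); (12,0,hold); (14,3,hold); (15,0,hold); (16,1,hold); (17,0,hold); (18,1,hold)


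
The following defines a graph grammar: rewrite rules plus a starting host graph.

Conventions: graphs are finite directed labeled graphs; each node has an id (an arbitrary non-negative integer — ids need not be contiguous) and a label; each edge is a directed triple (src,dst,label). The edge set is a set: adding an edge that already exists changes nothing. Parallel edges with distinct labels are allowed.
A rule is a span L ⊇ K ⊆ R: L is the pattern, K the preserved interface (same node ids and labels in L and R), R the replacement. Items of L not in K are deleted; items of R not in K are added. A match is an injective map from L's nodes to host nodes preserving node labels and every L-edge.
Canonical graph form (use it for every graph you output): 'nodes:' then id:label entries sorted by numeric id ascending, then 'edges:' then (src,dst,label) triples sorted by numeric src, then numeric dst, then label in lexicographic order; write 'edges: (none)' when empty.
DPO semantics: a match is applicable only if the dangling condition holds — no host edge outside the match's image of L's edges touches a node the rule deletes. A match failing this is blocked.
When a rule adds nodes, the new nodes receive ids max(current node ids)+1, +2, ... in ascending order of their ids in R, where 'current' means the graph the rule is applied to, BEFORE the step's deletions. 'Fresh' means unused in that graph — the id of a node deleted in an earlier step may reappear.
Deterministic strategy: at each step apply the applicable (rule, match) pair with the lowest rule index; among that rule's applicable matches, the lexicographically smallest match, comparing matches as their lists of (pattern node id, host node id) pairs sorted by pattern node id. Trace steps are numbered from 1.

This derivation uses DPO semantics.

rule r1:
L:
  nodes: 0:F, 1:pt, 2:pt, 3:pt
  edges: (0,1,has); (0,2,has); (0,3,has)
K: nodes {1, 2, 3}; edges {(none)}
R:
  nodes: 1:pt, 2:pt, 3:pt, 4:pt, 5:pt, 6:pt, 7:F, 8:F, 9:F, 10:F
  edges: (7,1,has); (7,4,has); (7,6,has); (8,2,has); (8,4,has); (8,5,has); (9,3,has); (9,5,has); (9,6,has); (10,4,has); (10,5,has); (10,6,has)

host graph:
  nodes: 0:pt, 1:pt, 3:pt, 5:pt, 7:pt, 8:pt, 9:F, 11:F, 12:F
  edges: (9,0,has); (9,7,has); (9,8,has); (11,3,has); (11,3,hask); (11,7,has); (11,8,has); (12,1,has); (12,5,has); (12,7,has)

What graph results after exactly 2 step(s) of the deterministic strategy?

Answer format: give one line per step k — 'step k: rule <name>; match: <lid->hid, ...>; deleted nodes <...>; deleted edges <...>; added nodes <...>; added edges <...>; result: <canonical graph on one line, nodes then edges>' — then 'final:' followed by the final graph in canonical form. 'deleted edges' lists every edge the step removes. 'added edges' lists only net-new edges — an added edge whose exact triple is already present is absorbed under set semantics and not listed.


step 1: rule r1; match: 0->9, 1->0, 2->7, 3->8; deleted nodes 9; deleted edges (9,0,has); (9,7,has); (9,8,has); added nodes 13, 14, 15, 16, 17, 18, 19; added edges (16,0,has); (16,13,has); (16,15,has); (17,7,has); (17,13,has); (17,14,has); (18,8,has); (18,14,has); (18,15,has); (19,13,has); (19,14,has); (19,15,has); result: nodes: 0:pt, 1:pt, 3:pt, 5:pt, 7:pt, 8:pt, 11:F, 12:F, 13:pt, 14:pt, 15:pt, 16:F, 17:F, 18:F, 19:F edges: (11,3,has); (11,3,hask); (11,7,has); (11,8,has); (12,1,has); (12,5,has); (12,7,has); (16,0,has); (16,13,has); (16,15,has); (17,7,has); (17,13,has); (17,14,has); (18,8,has); (18,14,has); (18,15,has); (19,13,has); (19,14,has); (19,15,has)
step 2: rule r1; match: 0->12, 1->1, 2->5, 3->7; deleted nodes 12; deleted edges (12,1,has); (12,5,has); (12,7,has); added nodes 20, 21, 22, 23, 24, 25, 26; added edges (23,1,has); (23,20,has); (23,22,has); (24,5,has); (24,20,has); (24,21,has); (25,7,has); (25,21,has); (25,22,has); (26,20,has); (26,21,has); (26,22,has); result: nodes: 0:pt, 1:pt, 3:pt, 5:pt, 7:pt, 8:pt, 11:F, 13:pt, 14:pt, 15:pt, 16:F, 17:F, 18:F, 19:F, 20:pt, 21:pt, 22:pt, 23:F, 24:F, 25:F, 26:F edges: (11,3,has); (11,3,hask); (11,7,has); (11,8,has); (16,0,has); (16,13,has); (16,15,has); (17,7,has); (17,13,has); (17,14,has); (18,8,has); (18,14,has); (18,15,has); (19,13,has); (19,14,has); (19,15,has); (23,1,has); (23,20,has); (23,22,has); (24,5,has); (24,20,has); (24,21,has); (25,7,has); (25,21,has); (25,22,has); (26,20,has); (26,21,has); (26,22,has)
final:
nodes: 0:pt, 1:pt, 3:pt, 5:pt, 7:pt, 8:pt, 11:F, 13:pt, 14:pt, 15:pt, 16:F, 17:F, 18:F, 19:F, 20:pt, 21:pt, 22:pt, 23:F, 24:F, 25:F, 26:F
edges: (11,3,has); (11,3,hask); (11,7,has); (11,8,has); (16,0,has); (16,13,has); (16,15,has); (17,7,has); (17,13,has); (17,14,has); (18,8,has); (18,14,has); (18,15,has); (19,13,has); (19,14,has); (19,15,has); (23,1,has); (23,20,has); (23,22,has); (24,5,has); (24,20,has); (24,21,has); (25,7,has); (25,21,has); (25,22,has); (26,20,has); (26,21,has); (26,22,has)


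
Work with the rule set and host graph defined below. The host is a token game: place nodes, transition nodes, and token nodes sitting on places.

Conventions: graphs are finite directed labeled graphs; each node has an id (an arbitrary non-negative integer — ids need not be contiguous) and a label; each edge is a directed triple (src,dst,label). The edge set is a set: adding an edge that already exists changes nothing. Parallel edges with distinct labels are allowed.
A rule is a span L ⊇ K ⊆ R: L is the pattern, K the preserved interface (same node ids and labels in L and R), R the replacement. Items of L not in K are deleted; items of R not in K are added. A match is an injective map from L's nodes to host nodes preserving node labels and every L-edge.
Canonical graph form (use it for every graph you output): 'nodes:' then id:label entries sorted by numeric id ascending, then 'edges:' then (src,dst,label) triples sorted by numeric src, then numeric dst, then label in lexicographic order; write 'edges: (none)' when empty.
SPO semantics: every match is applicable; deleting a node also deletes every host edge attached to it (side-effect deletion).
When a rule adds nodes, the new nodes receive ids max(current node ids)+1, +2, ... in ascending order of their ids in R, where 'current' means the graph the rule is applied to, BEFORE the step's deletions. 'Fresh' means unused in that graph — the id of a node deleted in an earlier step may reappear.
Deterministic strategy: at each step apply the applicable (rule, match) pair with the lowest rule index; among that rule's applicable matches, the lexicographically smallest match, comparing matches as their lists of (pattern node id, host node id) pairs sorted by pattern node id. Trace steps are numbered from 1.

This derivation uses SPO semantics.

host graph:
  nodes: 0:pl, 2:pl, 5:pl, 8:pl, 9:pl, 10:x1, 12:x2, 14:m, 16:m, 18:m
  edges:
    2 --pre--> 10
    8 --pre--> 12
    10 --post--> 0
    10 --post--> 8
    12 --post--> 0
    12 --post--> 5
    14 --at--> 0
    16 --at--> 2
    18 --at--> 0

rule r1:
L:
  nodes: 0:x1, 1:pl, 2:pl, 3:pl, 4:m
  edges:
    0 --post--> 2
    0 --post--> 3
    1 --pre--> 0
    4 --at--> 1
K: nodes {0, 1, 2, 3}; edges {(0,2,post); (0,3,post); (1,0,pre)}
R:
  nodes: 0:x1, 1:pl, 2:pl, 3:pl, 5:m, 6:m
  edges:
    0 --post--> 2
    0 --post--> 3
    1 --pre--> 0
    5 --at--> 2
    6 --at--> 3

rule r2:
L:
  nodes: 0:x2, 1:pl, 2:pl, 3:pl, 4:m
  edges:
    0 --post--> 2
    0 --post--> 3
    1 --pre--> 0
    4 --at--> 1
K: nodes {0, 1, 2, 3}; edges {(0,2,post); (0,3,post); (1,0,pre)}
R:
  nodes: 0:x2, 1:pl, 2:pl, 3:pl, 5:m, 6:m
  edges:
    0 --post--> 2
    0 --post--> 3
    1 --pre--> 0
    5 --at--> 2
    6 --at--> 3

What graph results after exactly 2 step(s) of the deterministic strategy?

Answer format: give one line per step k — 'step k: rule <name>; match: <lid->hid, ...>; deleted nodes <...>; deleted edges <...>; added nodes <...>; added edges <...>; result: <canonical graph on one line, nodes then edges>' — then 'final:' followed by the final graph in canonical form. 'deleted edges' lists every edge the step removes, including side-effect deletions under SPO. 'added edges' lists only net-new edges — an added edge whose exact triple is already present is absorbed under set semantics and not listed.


step 1: rule r1; match: 0->10, 1->2, 2->0, 3->8, 4->16; deleted nodes 16; deleted edges (16,2,at); added nodes 19, 20; added edges (19,0,at); (20,8,at); result: nodes: 0:pl, 2:pl, 5:pl, 8:pl, 9:pl, 10:x1, 12:x2, 14:m, 18:m, 19:m, 20:m edges: (2,10,pre); (8,12,pre); (10,0,post); (10,8,post); (12,0,post); (12,5,post); (14,0,at); (18,0,at); (19,0,at); (20,8,at)
step 2: rule r2; match: 0->12, 1->8, 2->0, 3->5, 4->20; deleted nodes 20; deleted edges (20,8,at); added nodes 21, 22; added edges (21,0,at); (22,5,at); result: nodes: 0:pl, 2:pl, 5:pl, 8:pl, 9:pl, 10:x1, 12:x2, 14:m, 18:m, 19:m, 21:m, 22:m edges: (2,10,pre); (8,12,pre); (10,0,post); (10,8,post); (12,0,post); (12,5,post); (14,0,at); (18,0,at); (19,0,at); (21,0,at); (22,5,at)
final:
nodes: 0:pl, 2:pl, 5:pl, 8:pl, 9:pl, 10:x1, 12:x2, 14:m, 18:m, 19:m, 21:m, 22:m
edges: (2,10,pre); (8,12,pre); (10,0,post); (10,8,post); (12,0,post); (12,5,post); (14,0,at); (18,0,at); (19,0,at); (21,0,at); (22,5,at)


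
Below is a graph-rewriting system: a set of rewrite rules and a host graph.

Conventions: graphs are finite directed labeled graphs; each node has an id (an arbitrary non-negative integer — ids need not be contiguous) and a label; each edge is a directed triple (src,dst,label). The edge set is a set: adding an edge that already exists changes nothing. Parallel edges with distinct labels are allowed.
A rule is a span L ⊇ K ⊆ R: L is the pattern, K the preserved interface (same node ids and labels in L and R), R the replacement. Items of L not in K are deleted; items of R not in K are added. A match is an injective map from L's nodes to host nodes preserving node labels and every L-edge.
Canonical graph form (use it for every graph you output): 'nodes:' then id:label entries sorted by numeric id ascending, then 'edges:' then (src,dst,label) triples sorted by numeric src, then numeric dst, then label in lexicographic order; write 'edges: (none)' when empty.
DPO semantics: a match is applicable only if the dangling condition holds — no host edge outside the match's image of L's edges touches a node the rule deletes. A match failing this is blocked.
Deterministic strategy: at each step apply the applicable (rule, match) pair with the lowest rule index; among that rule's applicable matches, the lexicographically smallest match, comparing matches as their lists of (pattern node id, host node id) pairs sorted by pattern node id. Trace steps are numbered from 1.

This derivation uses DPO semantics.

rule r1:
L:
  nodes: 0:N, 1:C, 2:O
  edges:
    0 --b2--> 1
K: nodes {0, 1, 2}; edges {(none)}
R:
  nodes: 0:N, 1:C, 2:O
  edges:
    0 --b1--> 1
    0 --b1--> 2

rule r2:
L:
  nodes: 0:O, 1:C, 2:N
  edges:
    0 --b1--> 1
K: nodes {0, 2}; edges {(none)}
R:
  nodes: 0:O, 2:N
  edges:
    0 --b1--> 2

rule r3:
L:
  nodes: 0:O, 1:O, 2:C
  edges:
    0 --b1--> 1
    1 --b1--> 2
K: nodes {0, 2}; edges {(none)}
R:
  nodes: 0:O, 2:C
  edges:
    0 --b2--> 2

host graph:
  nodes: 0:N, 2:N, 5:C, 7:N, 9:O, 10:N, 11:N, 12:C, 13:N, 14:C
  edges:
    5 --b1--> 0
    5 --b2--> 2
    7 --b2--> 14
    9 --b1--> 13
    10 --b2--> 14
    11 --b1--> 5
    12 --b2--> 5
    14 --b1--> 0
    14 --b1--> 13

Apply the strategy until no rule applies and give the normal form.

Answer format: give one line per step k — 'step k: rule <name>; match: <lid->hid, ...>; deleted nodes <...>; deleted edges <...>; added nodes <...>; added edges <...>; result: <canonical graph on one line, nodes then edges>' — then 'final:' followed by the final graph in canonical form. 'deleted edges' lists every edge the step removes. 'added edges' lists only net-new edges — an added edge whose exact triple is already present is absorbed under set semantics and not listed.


step 1: rule r1; match: 0->7, 1->14, 2->9; deleted nodes (none); deleted edges (7,14,b2); added nodes (none); added edges (7,9,b1); (7,14,b1); result: nodes: 0:N, 2:N, 5:C, 7:N, 9:O, 10:N, 11:N, 12:C, 13:N, 14:C edges: (5,0,b1); (5,2,b2); (7,9,b1); (7,14,b1); (9,13,b1); (10,14,b2); (11,5,b1); (12,5,b2); (14,0,b1); (14,13,b1)
step 2: rule r1; match: 0->10, 1->14, 2->9; deleted nodes (none); deleted edges (10,14,b2); added nodes (none); added edges (10,9,b1); (10,14,b1); result: nodes: 0:N, 2:N, 5:C, 7:N, 9:O, 10:N, 11:N, 12:C, 13:N, 14:C edges: (5,0,b1); (5,2,b2); (7,9,b1); (7,14,b1); (9,13,b1); (10,9,b1); (10,14,b1); (11,5,b1); (12,5,b2); (14,0,b1); (14,13,b1)
final:
nodes: 0:N, 2:N, 5:C, 7:N, 9:O, 10:N, 11:N, 12:C, 13:N, 14:C
edges: (5,0,b1); (5,2,b2); (7,9,b1); (7,14,b1); (9,13,b1); (10,9,b1); (10,14,b1); (11,5,b1); (12,5,b2); (14,0,b1); (14,13,b1)


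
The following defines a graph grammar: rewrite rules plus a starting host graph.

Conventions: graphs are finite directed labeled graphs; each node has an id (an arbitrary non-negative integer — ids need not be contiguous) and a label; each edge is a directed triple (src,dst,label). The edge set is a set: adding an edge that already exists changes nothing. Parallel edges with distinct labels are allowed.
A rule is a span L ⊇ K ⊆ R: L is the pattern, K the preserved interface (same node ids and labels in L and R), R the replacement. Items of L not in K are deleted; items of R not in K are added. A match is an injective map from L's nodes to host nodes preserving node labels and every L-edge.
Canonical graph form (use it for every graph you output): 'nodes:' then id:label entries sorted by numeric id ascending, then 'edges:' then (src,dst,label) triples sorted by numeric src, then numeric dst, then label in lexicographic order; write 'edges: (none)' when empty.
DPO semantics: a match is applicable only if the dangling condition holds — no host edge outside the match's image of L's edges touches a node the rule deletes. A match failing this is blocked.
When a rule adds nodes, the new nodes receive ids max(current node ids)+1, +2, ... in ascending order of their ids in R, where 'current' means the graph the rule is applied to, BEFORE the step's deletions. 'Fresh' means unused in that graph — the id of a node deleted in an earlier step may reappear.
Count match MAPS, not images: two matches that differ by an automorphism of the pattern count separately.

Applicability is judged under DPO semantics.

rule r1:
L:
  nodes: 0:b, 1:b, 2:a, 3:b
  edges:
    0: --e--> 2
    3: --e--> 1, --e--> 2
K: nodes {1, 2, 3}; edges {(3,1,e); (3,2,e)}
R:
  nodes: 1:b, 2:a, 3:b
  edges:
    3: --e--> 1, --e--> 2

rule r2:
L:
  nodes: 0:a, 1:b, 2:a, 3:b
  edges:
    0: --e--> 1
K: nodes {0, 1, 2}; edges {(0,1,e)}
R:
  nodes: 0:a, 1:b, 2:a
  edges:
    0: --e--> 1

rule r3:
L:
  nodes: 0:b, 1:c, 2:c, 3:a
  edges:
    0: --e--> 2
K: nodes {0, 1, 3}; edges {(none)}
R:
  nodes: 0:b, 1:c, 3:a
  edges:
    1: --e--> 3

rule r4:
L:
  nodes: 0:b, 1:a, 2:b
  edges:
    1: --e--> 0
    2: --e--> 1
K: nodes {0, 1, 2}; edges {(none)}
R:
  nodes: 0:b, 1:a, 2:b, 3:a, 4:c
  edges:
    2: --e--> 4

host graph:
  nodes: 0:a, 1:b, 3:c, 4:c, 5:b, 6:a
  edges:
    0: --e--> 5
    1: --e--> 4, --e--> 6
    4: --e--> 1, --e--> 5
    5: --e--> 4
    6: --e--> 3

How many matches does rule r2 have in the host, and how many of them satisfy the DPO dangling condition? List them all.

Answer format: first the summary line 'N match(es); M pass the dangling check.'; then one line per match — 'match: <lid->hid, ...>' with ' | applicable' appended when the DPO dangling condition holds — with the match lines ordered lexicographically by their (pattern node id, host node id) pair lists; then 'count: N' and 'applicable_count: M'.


1 match(es); 0 pass the dangling check.
match: 0->0, 1->5, 2->6, 3->1
count: 1
applicable_count: 0


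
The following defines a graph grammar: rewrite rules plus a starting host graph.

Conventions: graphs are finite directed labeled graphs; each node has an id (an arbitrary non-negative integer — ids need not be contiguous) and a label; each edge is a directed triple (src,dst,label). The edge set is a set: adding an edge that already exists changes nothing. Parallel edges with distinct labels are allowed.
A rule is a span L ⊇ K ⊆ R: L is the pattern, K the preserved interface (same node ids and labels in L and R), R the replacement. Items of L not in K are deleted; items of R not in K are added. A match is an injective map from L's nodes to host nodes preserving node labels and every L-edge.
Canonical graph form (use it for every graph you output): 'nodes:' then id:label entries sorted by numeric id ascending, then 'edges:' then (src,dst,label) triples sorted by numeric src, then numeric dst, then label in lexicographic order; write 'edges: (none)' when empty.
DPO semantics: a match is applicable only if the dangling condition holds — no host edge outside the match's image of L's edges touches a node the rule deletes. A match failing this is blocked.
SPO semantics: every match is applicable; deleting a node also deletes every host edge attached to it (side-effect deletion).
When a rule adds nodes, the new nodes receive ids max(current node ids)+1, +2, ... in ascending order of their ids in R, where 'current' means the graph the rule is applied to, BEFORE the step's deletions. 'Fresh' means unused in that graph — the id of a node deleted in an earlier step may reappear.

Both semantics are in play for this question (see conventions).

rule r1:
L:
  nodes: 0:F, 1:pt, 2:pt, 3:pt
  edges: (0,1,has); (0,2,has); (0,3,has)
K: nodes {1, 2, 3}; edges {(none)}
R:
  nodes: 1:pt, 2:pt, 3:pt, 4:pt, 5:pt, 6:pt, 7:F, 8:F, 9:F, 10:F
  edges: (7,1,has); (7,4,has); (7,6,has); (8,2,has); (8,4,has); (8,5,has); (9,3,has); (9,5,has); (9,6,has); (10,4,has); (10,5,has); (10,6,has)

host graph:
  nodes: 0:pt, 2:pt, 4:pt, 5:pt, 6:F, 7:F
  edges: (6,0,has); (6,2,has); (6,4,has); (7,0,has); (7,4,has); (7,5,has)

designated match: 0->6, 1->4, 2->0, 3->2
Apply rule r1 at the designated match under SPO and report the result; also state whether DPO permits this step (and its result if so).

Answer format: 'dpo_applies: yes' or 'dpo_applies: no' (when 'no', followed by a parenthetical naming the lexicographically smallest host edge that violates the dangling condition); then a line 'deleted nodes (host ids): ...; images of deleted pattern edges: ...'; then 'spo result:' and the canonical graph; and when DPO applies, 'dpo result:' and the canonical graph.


dpo_applies: yes
deleted nodes (host ids): 6; images of deleted pattern edges: (6,0,has); (6,2,has); (6,4,has)
spo result:
nodes: 0:pt, 2:pt, 4:pt, 5:pt, 7:F, 8:pt, 9:pt, 10:pt, 11:F, 12:F, 13:F, 14:F
edges: (7,0,has); (7,4,has); (7,5,has); (11,4,has); (11,8,has); (11,10,has); (12,0,has); (12,8,has); (12,9,has); (13,2,has); (13,9,has); (13,10,has); (14,8,has); (14,9,has); (14,10,has)
dpo result:
nodes: 0:pt, 2:pt, 4:pt, 5:pt, 7:F, 8:pt, 9:pt, 10:pt, 11:F, 12:F, 13:F, 14:F
edges: (7,0,has); (7,4,has); (7,5,has); (11,4,has); (11,8,has); (11,10,has); (12,0,has); (12,8,has); (12,9,has); (13,2,has); (13,9,has); (13,10,has); (14,8,has); (14,9,has); (14,10,has)


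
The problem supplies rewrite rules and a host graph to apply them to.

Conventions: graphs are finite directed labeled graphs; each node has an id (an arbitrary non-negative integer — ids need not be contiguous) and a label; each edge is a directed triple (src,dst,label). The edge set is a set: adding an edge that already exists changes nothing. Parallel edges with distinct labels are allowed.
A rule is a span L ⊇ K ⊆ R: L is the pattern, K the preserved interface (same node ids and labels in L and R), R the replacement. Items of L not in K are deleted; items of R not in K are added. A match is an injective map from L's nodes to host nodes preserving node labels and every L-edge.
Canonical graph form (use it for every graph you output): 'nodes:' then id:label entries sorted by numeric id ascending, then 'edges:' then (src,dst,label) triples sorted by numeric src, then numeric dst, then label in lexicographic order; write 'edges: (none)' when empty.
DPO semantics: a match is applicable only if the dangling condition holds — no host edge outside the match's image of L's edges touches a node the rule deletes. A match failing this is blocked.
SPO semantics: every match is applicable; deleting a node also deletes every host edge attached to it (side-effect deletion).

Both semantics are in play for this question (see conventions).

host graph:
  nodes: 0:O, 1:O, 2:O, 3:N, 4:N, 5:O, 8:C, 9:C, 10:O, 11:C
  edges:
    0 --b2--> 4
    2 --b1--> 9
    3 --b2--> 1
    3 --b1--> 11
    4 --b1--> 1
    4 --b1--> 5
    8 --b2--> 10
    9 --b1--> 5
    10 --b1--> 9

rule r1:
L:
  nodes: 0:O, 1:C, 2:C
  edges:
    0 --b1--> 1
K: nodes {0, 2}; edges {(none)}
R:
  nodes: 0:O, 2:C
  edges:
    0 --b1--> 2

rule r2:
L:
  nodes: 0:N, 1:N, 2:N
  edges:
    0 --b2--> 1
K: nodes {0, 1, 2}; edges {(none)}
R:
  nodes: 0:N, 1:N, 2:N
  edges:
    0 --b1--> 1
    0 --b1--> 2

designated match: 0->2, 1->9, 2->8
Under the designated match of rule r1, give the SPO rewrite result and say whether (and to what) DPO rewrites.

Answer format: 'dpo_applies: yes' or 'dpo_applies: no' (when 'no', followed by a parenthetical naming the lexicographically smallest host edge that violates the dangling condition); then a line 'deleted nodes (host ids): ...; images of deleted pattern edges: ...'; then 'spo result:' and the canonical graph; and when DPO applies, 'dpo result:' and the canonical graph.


dpo_applies: no
(the rule deletes node 9, which keeps host edge (9,5,b1) outside the match image — the dangling condition fails, DPO blocks; SPO proceeds and side-deletes such edges)
deleted nodes (host ids): 9; images of deleted pattern edges: (2,9,b1)
spo result:
nodes: 0:O, 1:O, 2:O, 3:N, 4:N, 5:O, 8:C, 10:O, 11:C
edges: (0,4,b2); (2,8,b1); (3,1,b2); (3,11,b1); (4,1,b1); (4,5,b1); (8,10,b2)


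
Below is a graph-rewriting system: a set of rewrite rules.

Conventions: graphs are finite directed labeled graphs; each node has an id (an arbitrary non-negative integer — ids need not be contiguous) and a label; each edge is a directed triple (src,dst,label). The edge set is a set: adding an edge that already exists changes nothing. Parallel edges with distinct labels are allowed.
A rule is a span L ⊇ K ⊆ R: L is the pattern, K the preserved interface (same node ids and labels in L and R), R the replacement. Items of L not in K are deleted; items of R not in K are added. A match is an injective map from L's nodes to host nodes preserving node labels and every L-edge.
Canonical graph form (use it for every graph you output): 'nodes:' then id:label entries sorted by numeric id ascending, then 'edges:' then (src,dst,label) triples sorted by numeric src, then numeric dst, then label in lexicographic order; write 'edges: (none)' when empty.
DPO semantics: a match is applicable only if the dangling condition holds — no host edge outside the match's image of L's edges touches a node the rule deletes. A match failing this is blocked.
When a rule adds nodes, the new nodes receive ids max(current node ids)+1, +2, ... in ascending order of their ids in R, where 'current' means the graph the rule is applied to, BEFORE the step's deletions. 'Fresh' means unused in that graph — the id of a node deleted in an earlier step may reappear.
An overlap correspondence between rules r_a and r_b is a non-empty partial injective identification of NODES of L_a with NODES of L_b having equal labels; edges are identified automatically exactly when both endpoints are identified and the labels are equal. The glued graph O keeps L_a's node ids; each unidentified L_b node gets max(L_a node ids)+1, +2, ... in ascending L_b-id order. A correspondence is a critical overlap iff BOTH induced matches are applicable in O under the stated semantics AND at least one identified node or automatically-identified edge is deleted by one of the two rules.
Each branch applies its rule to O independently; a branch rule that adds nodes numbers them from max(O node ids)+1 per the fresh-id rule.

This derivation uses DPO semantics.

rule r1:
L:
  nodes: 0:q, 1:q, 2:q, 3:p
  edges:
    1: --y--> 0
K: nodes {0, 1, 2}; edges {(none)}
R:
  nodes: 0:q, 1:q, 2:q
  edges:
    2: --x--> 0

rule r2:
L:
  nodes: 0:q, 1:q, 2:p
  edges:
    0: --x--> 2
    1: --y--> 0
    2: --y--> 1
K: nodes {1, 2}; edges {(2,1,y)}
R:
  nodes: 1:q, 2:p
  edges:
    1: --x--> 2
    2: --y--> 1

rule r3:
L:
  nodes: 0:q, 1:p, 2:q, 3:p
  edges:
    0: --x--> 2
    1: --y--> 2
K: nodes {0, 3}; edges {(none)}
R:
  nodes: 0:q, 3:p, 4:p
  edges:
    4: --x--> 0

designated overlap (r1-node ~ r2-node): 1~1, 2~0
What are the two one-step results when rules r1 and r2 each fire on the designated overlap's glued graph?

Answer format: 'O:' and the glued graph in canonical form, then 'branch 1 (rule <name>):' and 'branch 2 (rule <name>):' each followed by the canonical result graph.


O:
nodes: 0:q, 1:q, 2:q, 3:p, 4:p
edges: (1,0,y); (1,2,y); (2,4,x); (4,1,y)
branch 1 (rule r1):
nodes: 0:q, 1:q, 2:q, 4:p
edges: (1,2,y); (2,0,x); (2,4,x); (4,1,y)
branch 2 (rule r2):
nodes: 0:q, 1:q, 3:p, 4:p
edges: (1,0,y); (1,4,x); (4,1,y)


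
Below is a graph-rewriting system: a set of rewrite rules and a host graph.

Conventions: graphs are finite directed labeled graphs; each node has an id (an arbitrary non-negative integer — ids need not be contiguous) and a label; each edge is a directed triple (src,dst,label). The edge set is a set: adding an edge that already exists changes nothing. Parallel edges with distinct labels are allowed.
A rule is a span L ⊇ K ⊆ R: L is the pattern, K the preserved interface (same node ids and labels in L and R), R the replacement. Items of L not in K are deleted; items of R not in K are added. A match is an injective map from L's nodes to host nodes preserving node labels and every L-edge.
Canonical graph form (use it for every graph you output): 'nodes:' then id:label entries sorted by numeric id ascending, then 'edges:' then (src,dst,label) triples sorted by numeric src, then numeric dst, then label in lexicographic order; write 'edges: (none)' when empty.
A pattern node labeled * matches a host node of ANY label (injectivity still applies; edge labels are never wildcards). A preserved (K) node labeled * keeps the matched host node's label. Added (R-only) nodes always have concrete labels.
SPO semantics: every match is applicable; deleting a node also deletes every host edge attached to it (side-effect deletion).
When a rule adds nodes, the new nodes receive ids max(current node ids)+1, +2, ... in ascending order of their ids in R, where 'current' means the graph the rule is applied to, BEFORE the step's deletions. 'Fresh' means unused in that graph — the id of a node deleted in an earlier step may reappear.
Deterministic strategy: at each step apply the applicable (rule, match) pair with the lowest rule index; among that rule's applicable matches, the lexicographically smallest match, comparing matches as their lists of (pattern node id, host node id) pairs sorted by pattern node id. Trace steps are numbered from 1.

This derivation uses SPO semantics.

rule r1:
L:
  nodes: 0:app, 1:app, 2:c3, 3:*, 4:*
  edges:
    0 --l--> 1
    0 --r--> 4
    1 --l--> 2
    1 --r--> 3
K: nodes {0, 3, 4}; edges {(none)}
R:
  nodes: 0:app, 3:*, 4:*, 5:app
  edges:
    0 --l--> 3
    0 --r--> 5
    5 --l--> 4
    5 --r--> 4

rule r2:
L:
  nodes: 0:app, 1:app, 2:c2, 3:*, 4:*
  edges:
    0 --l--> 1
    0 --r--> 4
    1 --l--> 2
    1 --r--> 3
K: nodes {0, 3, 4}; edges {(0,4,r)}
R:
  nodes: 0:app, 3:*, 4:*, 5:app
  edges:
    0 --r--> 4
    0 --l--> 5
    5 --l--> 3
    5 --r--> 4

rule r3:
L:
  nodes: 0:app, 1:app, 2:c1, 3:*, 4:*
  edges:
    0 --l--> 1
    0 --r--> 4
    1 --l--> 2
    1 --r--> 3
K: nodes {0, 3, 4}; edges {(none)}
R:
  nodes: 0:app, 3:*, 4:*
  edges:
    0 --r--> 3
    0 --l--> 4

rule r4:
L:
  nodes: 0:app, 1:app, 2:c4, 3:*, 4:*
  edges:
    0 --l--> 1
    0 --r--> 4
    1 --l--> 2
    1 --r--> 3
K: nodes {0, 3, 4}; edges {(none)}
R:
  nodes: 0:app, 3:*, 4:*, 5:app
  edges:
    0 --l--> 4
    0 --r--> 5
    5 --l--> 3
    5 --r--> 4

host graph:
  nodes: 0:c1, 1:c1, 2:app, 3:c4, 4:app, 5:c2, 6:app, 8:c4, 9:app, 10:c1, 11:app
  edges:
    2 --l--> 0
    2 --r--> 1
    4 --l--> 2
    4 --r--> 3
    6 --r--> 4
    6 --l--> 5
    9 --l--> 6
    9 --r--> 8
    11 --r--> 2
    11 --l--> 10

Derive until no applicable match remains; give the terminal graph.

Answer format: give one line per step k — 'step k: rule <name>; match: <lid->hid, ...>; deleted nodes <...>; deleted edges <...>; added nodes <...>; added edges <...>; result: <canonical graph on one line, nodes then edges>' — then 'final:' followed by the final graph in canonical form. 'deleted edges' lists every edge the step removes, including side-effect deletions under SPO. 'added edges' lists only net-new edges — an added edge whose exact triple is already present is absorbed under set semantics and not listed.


step 1: rule r2; match: 0->9, 1->6, 2->5, 3->4, 4->8; deleted nodes 5, 6; deleted edges (6,4,r); (6,5,l); (9,6,l); added nodes 12; added edges (9,12,l); (12,4,l); (12,8,r); result: nodes: 0:c1, 1:c1, 2:app, 3:c4, 4:app, 8:c4, 9:app, 10:c1, 11:app, 12:app edges: (2,0,l); (2,1,r); (4,2,l); (4,3,r); (9,8,r); (9,12,l); (11,2,r); (11,10,l); (12,4,l); (12,8,r)
step 2: rule r3; match: 0->4, 1->2, 2->0, 3->1, 4->3; deleted nodes 0, 2; deleted edges (2,0,l); (2,1,r); (4,2,l); (4,3,r); (11,2,r); added nodes (none); added edges (4,1,r); (4,3,l); result: nodes: 1:c1, 3:c4, 4:app, 8:c4, 9:app, 10:c1, 11:app, 12:app edges: (4,1,r); (4,3,l); (9,8,r); (9,12,l); (11,10,l); (12,4,l); (12,8,r)
step 3: rule r4; match: 0->12, 1->4, 2->3, 3->1, 4->8; deleted nodes 3, 4; deleted edges (4,1,r); (4,3,l); (12,4,l); (12,8,r); added nodes 13; added edges (12,8,l); (12,13,r); (13,1,l); (13,8,r); result: nodes: 1:c1, 8:c4, 9:app, 10:c1, 11:app, 12:app, 13:app edges: (9,8,r); (9,12,l); (11,10,l); (12,8,l); (12,13,r); (13,1,l); (13,8,r)
final:
nodes: 1:c1, 8:c4, 9:app, 10:c1, 11:app, 12:app, 13:app
edges: (9,8,r); (9,12,l); (11,10,l); (12,8,l); (12,13,r); (13,1,l); (13,8,r)


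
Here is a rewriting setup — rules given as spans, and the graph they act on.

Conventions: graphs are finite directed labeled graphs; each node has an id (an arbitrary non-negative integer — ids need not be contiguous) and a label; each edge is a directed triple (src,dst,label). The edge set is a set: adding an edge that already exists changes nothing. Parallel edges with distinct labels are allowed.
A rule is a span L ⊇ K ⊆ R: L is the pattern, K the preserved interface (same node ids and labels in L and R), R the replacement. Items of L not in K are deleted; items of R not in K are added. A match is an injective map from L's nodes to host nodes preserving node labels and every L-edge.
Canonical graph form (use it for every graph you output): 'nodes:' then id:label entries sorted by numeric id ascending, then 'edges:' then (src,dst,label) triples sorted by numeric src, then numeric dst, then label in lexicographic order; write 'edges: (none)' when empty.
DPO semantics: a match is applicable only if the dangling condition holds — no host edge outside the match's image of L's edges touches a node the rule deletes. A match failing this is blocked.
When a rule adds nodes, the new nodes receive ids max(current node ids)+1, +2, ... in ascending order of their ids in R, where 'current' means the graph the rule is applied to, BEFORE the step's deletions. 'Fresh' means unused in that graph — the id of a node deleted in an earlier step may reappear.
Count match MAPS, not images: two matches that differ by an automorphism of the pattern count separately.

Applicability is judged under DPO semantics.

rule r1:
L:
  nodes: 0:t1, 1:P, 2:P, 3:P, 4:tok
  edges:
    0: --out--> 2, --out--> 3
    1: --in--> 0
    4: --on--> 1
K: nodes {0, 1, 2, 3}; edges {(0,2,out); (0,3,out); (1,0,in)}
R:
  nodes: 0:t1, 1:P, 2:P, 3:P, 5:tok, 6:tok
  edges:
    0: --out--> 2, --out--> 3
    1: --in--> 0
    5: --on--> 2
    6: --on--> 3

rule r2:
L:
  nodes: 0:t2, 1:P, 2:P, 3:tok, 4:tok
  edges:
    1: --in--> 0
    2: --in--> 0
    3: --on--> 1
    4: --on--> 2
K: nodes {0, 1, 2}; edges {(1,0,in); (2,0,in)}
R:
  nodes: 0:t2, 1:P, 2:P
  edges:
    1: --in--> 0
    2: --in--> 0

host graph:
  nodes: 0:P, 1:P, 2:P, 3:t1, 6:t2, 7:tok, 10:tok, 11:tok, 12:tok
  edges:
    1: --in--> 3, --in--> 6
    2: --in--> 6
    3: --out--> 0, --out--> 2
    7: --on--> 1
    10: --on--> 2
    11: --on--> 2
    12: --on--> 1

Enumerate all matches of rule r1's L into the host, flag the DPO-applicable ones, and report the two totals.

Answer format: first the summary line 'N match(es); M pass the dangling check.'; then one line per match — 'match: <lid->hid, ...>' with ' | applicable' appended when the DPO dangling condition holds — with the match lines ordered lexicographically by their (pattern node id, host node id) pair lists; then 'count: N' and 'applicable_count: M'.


4 match(es); 4 pass the dangling check.
match: 0->3, 1->1, 2->0, 3->2, 4->7 | applicable
match: 0->3, 1->1, 2->0, 3->2, 4->12 | applicable
match: 0->3, 1->1, 2->2, 3->0, 4->7 | applicable
match: 0->3, 1->1, 2->2, 3->0, 4->12 | applicable
count: 4
applicable_count: 4
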